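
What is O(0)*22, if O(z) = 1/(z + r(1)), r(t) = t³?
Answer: 22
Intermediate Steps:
O(z) = 1/(1 + z) (O(z) = 1/(z + 1³) = 1/(z + 1) = 1/(1 + z))
O(0)*22 = 22/(1 + 0) = 22/1 = 1*22 = 22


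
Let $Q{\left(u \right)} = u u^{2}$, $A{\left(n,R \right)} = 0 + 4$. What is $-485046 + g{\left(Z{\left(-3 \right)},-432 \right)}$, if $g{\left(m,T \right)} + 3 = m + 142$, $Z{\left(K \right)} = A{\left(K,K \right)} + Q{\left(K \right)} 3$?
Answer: $-484984$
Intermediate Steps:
$A{\left(n,R \right)} = 4$
$Q{\left(u \right)} = u^{3}$
$Z{\left(K \right)} = 4 + 3 K^{3}$ ($Z{\left(K \right)} = 4 + K^{3} \cdot 3 = 4 + 3 K^{3}$)
$g{\left(m,T \right)} = 139 + m$ ($g{\left(m,T \right)} = -3 + \left(m + 142\right) = -3 + \left(142 + m\right) = 139 + m$)
$-485046 + g{\left(Z{\left(-3 \right)},-432 \right)} = -485046 + \left(139 + \left(4 + 3 \left(-3\right)^{3}\right)\right) = -485046 + \left(139 + \left(4 + 3 \left(-27\right)\right)\right) = -485046 + \left(139 + \left(4 - 81\right)\right) = -485046 + \left(139 - 77\right) = -485046 + 62 = -484984$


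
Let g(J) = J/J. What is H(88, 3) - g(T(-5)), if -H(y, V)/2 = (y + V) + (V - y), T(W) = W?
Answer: -13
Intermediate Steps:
g(J) = 1
H(y, V) = -4*V (H(y, V) = -2*((y + V) + (V - y)) = -2*((V + y) + (V - y)) = -4*V)
H(88, 3) - g(T(-5)) = -4*3 - 1*1 = -12 - 1 = -13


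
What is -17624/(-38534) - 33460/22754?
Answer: -222082786/219200659 ≈ -1.0131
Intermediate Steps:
-17624/(-38534) - 33460/22754 = -17624*(-1/38534) - 33460*1/22754 = 8812/19267 - 16730/11377 = -222082786/219200659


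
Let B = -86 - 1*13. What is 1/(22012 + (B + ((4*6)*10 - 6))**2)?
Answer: 1/40237 ≈ 2.4853e-5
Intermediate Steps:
B = -99 (B = -86 - 13 = -99)
1/(22012 + (B + ((4*6)*10 - 6))**2) = 1/(22012 + (-99 + ((4*6)*10 - 6))**2) = 1/(22012 + (-99 + (24*10 - 6))**2) = 1/(22012 + (-99 + (240 - 6))**2) = 1/(22012 + (-99 + 234)**2) = 1/(22012 + 135**2) = 1/(22012 + 18225) = 1/40237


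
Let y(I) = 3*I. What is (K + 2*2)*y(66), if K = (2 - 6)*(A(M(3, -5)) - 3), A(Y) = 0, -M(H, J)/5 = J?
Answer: 3168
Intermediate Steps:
M(H, J) = -5*J
K = 12 (K = (2 - 6)*(0 - 3) = -4*(-3) = 12)
(K + 2*2)*y(66) = (12 + 2*2)*(3*66) = (12 + 4)*198 = 16*198 = 3168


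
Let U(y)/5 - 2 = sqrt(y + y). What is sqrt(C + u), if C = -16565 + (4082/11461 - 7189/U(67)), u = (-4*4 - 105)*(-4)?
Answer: sqrt(-4476238455 - 2142343775*sqrt(134))/(365*sqrt(2 + sqrt(134))) ≈ 127.23*I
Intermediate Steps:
U(y) = 10 + 5*sqrt(2)*sqrt(y) (U(y) = 10 + 5*sqrt(y + y) = 10 + 5*sqrt(2*y) = 10 + 5*(sqrt(2)*sqrt(y)) = 10 + 5*sqrt(2)*sqrt(y))
u = 484 (u = (-16 - 105)*(-4) = -121*(-4) = 484)
C = -1209219/73 - 7189/(10 + 5*sqrt(134)) (C = -16565 + (4082/11461 - 7189/(10 + 5*sqrt(2)*sqrt(67))) = -16565 + (4082*(1/11461) - 7189/(10 + 5*sqrt(134))) = -16565 + (26/73 - 7189/(10 + 5*sqrt(134))) = -1209219/73 - 7189/(10 + 5*sqrt(134)) ≈ -16671.)
sqrt(C + u) = sqrt((-30190106/1825 - 553*sqrt(134)/50) + 484) = sqrt(-29306806/1825 - 553*sqrt(134)/50)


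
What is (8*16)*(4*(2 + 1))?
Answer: 1536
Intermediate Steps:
(8*16)*(4*(2 + 1)) = 128*(4*3) = 128*12 = 1536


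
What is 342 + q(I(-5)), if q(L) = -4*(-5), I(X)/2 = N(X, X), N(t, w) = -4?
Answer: 362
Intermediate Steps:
I(X) = -8 (I(X) = 2*(-4) = -8)
q(L) = 20
342 + q(I(-5)) = 342 + 20 = 362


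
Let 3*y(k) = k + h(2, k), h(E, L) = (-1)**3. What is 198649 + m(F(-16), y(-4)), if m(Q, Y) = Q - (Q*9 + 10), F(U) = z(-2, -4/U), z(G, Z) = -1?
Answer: 198647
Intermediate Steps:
h(E, L) = -1
F(U) = -1
y(k) = -1/3 + k/3 (y(k) = (k - 1)/3 = (-1 + k)/3 = -1/3 + k/3)
m(Q, Y) = -10 - 8*Q (m(Q, Y) = Q - (9*Q + 10) = Q - (10 + 9*Q) = Q + (-10 - 9*Q) = -10 - 8*Q)
198649 + m(F(-16), y(-4)) = 198649 + (-10 - 8*(-1)) = 198649 + (-10 + 8) = 198649 - 2 = 198647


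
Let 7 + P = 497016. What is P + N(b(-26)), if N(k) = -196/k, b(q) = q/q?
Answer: 496813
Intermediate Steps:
P = 497009 (P = -7 + 497016 = 497009)
b(q) = 1
P + N(b(-26)) = 497009 - 196/1 = 497009 - 196*1 = 497009 - 196 = 496813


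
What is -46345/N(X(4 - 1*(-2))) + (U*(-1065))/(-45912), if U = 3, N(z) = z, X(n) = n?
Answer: -354628745/45912 ≈ -7724.1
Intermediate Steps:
-46345/N(X(4 - 1*(-2))) + (U*(-1065))/(-45912) = -46345/(4 - 1*(-2)) + (3*(-1065))/(-45912) = -46345/(4 + 2) - 3195*(-1/45912) = -46345/6 + 1065/15304 = -354628745/45912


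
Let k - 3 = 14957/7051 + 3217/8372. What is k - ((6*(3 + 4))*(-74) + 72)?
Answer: 179543026979/59030972 ≈ 3041.5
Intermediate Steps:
k = 324995987/59030972 (k = 3 + (14957/7051 + 3217/8372) = 3 + 147903071/59030972 = 324995987/59030972 ≈ 5.5055)
k - ((6*(3 + 4))*(-74) + 72) = 324995987/59030972 - ((6*(3 + 4))*(-74) + 72) = 324995987/59030972 - ((6*7)*(-74) + 72) = 324995987/59030972 - (42*(-74) + 72) = 324995987/59030972 - (-3108 + 72) = 324995987/59030972 - 1*(-3036) = 324995987/59030972 + 3036 = 179543026979/59030972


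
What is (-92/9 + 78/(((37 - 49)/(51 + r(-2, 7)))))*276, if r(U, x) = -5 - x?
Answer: -218362/3 ≈ -72787.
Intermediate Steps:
(-92/9 + 78/(((37 - 49)/(51 + r(-2, 7)))))*276 = (-92/9 + 78/(((37 - 49)/(51 + (-5 - 1*7)))))*276 = (-92*⅑ + 78/((-12/(51 + (-5 - 7)))))*276 = (-92/9 + 78/((-12/(51 - 12))))*276 = (-92/9 + 78/((-12/39)))*276 = (-92/9 + 78/((-12*1/39)))*276 = (-92/9 + 78/(-4/13))*276 = (-92/9 + 78*(-13/4))*276 = (-92/9 - 507/2)*276 = -4747/18*276 = -218362/3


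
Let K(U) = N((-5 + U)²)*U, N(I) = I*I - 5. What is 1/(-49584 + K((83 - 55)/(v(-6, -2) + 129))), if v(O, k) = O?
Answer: -28153056843/1392648836351744 ≈ -2.0215e-5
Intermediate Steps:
N(I) = -5 + I² (N(I) = I² - 5 = -5 + I²)
K(U) = U*(-5 + (-5 + U)⁴) (K(U) = (-5 + ((-5 + U)²)²)*U = (-5 + (-5 + U)⁴)*U = U*(-5 + (-5 + U)⁴))
1/(-49584 + K((83 - 55)/(v(-6, -2) + 129))) = 1/(-49584 + ((83 - 55)/(-6 + 129))*(-5 + (-5 + (83 - 55)/(-6 + 129))⁴)) = 1/(-49584 + (28/123)*(-5 + (-5 + 28/123)⁴)) = 1/(-49584 + (28*(1/123))*(-5 + (-5 + 28*(1/123))⁴)) = 1/(-49584 + 28*(-5 + (-5 + 28/123)⁴)/123) = 1/(-49584 + 28*(-5 + (-587/123)⁴)/123) = 1/(-49584 + 28*(-5 + 118727795761/228886641)/123) = 1/(-49584 + (28/123)*(117583362556/228886641)) = 1/(-49584 + 3292334151568/28153056843) = 1/(-1392648836351744/28153056843) = -28153056843/1392648836351744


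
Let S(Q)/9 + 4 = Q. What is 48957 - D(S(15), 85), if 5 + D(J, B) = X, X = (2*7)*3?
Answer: 48920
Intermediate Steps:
X = 42 (X = 14*3 = 42)
S(Q) = -36 + 9*Q
D(J, B) = 37 (D(J, B) = -5 + 42 = 37)
48957 - D(S(15), 85) = 48957 - 1*37 = 48957 - 37 = 48920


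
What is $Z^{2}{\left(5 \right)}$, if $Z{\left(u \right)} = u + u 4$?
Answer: $625$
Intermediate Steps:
$Z{\left(u \right)} = 5 u$ ($Z{\left(u \right)} = u + 4 u = 5 u$)
$Z^{2}{\left(5 \right)} = \left(5 \cdot 5\right)^{2} = 25^{2} = 625$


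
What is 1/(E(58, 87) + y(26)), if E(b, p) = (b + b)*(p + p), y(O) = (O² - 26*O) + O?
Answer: 1/20210 ≈ 4.9480e-5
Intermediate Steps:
y(O) = O² - 25*O
E(b, p) = 4*b*p (E(b, p) = (2*b)*(2*p) = 4*b*p)
1/(E(58, 87) + y(26)) = 1/(4*58*87 + 26*(-25 + 26)) = 1/(20184 + 26*1) = 1/(20184 + 26) = 1/20210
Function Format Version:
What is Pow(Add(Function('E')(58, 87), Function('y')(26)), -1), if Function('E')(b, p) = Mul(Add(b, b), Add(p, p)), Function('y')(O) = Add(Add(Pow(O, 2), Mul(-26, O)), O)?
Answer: Rational(1, 20210) ≈ 4.9480e-5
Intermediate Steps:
Function('y')(O) = Add(Pow(O, 2), Mul(-25, O))
Function('E')(b, p) = Mul(4, b, p) (Function('E')(b, p) = Mul(Mul(2, b), Mul(2, p)) = Mul(4, b, p))
Pow(Add(Function('E')(58, 87), Function('y')(26)), -1) = Pow(Add(Mul(4, 58, 87), Mul(26, Add(-25, 26))), -1) = Pow(Add(20184, Mul(26, 1)), -1) = Pow(Add(20184, 26), -1) = Pow(20210, -1) = Rational(1, 20210)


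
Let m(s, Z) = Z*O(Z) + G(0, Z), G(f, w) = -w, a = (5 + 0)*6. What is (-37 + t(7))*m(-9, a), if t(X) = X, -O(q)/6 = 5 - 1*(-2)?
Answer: 38700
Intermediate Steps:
O(q) = -42 (O(q) = -6*(5 - 1*(-2)) = -6*(5 + 2) = -6*7 = -42)
a = 30 (a = 5*6 = 30)
m(s, Z) = -43*Z (m(s, Z) = Z*(-42) - Z = -42*Z - Z = -43*Z)
(-37 + t(7))*m(-9, a) = (-37 + 7)*(-43*30) = -30*(-1290) = 38700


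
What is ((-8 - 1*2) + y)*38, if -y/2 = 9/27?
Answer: -1216/3 ≈ -405.33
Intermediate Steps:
y = -⅔ (y = -18/27 = -2*⅓ = -⅔ ≈ -0.66667)
((-8 - 1*2) + y)*38 = ((-8 - 1*2) - ⅔)*38 = ((-8 - 2) - ⅔)*38 = (-10 - ⅔)*38 = -32/3*38 = -1216/3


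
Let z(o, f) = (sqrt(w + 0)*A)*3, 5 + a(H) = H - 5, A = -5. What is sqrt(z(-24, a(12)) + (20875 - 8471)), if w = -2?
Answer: sqrt(12404 - 15*I*sqrt(2)) ≈ 111.37 - 0.0952*I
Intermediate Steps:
a(H) = -10 + H (a(H) = -5 + (H - 5) = -5 + (-5 + H) = -10 + H)
z(o, f) = -15*I*sqrt(2) (z(o, f) = (sqrt(-2 + 0)*(-5))*3 = (sqrt(-2)*(-5))*3 = ((I*sqrt(2))*(-5))*3 = -5*I*sqrt(2)*3 = -15*I*sqrt(2))
sqrt(z(-24, a(12)) + (20875 - 8471)) = sqrt(-15*I*sqrt(2) + (20875 - 8471)) = sqrt(-15*I*sqrt(2) + 12404) = sqrt(12404 - 15*I*sqrt(2))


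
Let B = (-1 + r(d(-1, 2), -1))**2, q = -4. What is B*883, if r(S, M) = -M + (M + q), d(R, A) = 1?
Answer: 22075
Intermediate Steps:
r(S, M) = -4 (r(S, M) = -M + (M - 4) = -M + (-4 + M) = -4)
B = 25 (B = (-1 - 4)**2 = (-5)**2 = 25)
B*883 = 25*883 = 22075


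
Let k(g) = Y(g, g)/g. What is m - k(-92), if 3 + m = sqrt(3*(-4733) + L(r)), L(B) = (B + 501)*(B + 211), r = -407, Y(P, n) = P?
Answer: -4 + I*sqrt(32623) ≈ -4.0 + 180.62*I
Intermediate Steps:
k(g) = 1 (k(g) = g/g = 1)
L(B) = (211 + B)*(501 + B) (L(B) = (501 + B)*(211 + B) = (211 + B)*(501 + B))
m = -3 + I*sqrt(32623) (m = -3 + sqrt(3*(-4733) + (105711 + (-407)**2 + 712*(-407))) = -3 + sqrt(-14199 + (105711 + 165649 - 289784)) = -3 + sqrt(-14199 - 18424) = -3 + sqrt(-32623) = -3 + I*sqrt(32623) ≈ -3.0 + 180.62*I)
m - k(-92) = (-3 + I*sqrt(32623)) - 1*1 = (-3 + I*sqrt(32623)) - 1 = -4 + I*sqrt(32623)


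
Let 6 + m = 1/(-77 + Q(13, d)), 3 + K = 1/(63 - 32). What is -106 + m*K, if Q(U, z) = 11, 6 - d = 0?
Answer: -90176/1023 ≈ -88.149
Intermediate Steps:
d = 6 (d = 6 - 1*0 = 6 + 0 = 6)
K = -92/31 (K = -3 + 1/(63 - 32) = -3 + 1/31 = -92/31 ≈ -2.9677)
m = -397/66 (m = -6 + 1/(-77 + 11) = -6 + 1/(-66) = -6 - 1/66 = -397/66 ≈ -6.0152)
-106 + m*K = -106 - 397/66*(-92/31) = -106 + 18262/1023 = -90176/1023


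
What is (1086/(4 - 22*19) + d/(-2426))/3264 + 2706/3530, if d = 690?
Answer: 184596247477/241087534560 ≈ 0.76568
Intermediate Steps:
(1086/(4 - 22*19) + d/(-2426))/3264 + 2706/3530 = (1086/(4 - 22*19) + 690/(-2426))/3264 + 2706/3530 = (1086/(4 - 418) + 690*(-1/2426))*(1/3264) + 2706*(1/3530) = (1086/(-414) - 345/1213)*(1/3264) + 1353/1765 = (1086*(-1/414) - 345/1213)*(1/3264) + 1353/1765 = (-181/69 - 345/1213)*(1/3264) + 1353/1765 = -243358/83697*1/3264 + 1353/1765 = -121679/136593504 + 1353/1765 = 184596247477/241087534560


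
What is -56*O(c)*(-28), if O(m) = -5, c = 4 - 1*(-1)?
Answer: -7840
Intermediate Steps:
c = 5 (c = 4 + 1 = 5)
-56*O(c)*(-28) = -56*(-5)*(-28) = 280*(-28) = -7840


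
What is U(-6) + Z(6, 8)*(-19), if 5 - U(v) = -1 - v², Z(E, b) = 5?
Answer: -53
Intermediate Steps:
U(v) = 6 + v² (U(v) = 5 - (-1 - v²) = 5 + (1 + v²) = 6 + v²)
U(-6) + Z(6, 8)*(-19) = (6 + (-6)²) + 5*(-19) = (6 + 36) - 95 = 42 - 95 = -53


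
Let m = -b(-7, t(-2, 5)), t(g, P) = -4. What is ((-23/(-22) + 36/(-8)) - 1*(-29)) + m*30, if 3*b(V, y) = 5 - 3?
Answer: 61/11 ≈ 5.5455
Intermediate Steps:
b(V, y) = ⅔ (b(V, y) = (5 - 3)/3 = (⅓)*2 = ⅔)
m = -⅔ (m = -1*⅔ = -⅔ ≈ -0.66667)
((-23/(-22) + 36/(-8)) - 1*(-29)) + m*30 = ((-23/(-22) + 36/(-8)) - 1*(-29)) - ⅔*30 = ((-23*(-1/22) + 36*(-⅛)) + 29) - 20 = ((23/22 - 9/2) + 29) - 20 = (-38/11 + 29) - 20 = 281/11 - 20 = 61/11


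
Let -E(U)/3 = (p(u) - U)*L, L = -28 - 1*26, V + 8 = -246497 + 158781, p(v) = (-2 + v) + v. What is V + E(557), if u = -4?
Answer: -179578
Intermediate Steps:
p(v) = -2 + 2*v
V = -87724 (V = -8 + (-246497 + 158781) = -8 - 87716 = -87724)
L = -54 (L = -28 - 26 = -54)
E(U) = -1620 - 162*U (E(U) = -3*((-2 + 2*(-4)) - U)*(-54) = -3*((-2 - 8) - U)*(-54) = -3*(-10 - U)*(-54) = -3*(540 + 54*U) = -1620 - 162*U)
V + E(557) = -87724 + (-1620 - 162*557) = -87724 + (-1620 - 90234) = -87724 - 91854 = -179578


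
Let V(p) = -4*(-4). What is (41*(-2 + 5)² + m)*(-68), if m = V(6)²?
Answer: -42500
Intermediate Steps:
V(p) = 16
m = 256 (m = 16² = 256)
(41*(-2 + 5)² + m)*(-68) = (41*(-2 + 5)² + 256)*(-68) = (41*3² + 256)*(-68) = (41*9 + 256)*(-68) = (369 + 256)*(-68) = 625*(-68) = -42500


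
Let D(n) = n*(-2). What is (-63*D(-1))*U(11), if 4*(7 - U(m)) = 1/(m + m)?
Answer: -38745/44 ≈ -880.57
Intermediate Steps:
U(m) = 7 - 1/(8*m) (U(m) = 7 - 1/(4*(m + m)) = 7 - 1/(2*m)/4 = 7 - 1/(8*m))
D(n) = -2*n
(-63*D(-1))*U(11) = (-(-126)*(-1))*(7 - ⅛/11) = (-63*2)*(7 - ⅛*1/11) = -126*(7 - 1/88) = -126*615/88 = -38745/44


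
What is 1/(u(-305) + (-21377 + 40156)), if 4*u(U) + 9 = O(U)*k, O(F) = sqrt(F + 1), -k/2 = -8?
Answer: 15812/296902067 - 256*I*sqrt(19)/5641139273 ≈ 5.3257e-5 - 1.9781e-7*I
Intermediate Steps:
k = 16 (k = -2*(-8) = 16)
O(F) = sqrt(1 + F)
u(U) = -9/4 + 4*sqrt(1 + U) (u(U) = -9/4 + (sqrt(1 + U)*16)/4 = -9/4 + (16*sqrt(1 + U))/4 = -9/4 + 4*sqrt(1 + U))
1/(u(-305) + (-21377 + 40156)) = 1/((-9/4 + 4*sqrt(1 - 305)) + (-21377 + 40156)) = 1/((-9/4 + 4*sqrt(-304)) + 18779) = 1/((-9/4 + 4*(4*I*sqrt(19))) + 18779) = 1/((-9/4 + 16*I*sqrt(19)) + 18779) = 1/(75107/4 + 16*I*sqrt(19))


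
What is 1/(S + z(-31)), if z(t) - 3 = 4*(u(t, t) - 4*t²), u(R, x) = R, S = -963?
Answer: -1/16460 ≈ -6.0753e-5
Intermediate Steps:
z(t) = 3 - 16*t² + 4*t (z(t) = 3 + 4*(t - 4*t²) = 3 + (-16*t² + 4*t) = 3 - 16*t² + 4*t)
1/(S + z(-31)) = 1/(-963 + (3 - 16*(-31)² + 4*(-31))) = 1/(-963 + (3 - 16*961 - 124)) = 1/(-963 + (3 - 15376 - 124)) = 1/(-963 - 15497) = 1/(-16460) = -1/16460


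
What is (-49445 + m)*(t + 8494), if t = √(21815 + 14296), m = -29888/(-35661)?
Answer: -14976860814958/35661 - 1763228257*√36111/35661 ≈ -4.2937e+8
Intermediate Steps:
m = 29888/35661 (m = -29888*(-1/35661) = 29888/35661 ≈ 0.83811)
t = √36111 ≈ 190.03
(-49445 + m)*(t + 8494) = (-49445 + 29888/35661)*(√36111 + 8494) = -1763228257*(8494 + √36111)/35661 = -14976860814958/35661 - 1763228257*√36111/35661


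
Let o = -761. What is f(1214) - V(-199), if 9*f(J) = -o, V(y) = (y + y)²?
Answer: -1424875/9 ≈ -1.5832e+5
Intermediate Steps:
V(y) = 4*y² (V(y) = (2*y)² = 4*y²)
f(J) = 761/9 (f(J) = (-1*(-761))/9 = (⅑)*761 = 761/9)
f(1214) - V(-199) = 761/9 - 4*(-199)² = 761/9 - 4*39601 = 761/9 - 1*158404 = 761/9 - 158404 = -1424875/9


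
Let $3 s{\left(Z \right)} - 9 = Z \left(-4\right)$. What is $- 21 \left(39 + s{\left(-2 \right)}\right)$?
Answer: $-938$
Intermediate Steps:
$s{\left(Z \right)} = 3 - \frac{4 Z}{3}$ ($s{\left(Z \right)} = 3 + \frac{Z \left(-4\right)}{3} = 3 + \frac{\left(-4\right) Z}{3} = 3 - \frac{4 Z}{3}$)
$- 21 \left(39 + s{\left(-2 \right)}\right) = - 21 \left(39 + \left(3 - - \frac{8}{3}\right)\right) = - 21 \left(39 + \left(3 + \frac{8}{3}\right)\right) = - 21 \left(39 + \frac{17}{3}\right) = \left(-21\right) \frac{134}{3} = -938$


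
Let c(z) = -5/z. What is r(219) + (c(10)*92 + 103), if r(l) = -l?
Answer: -162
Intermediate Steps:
r(219) + (c(10)*92 + 103) = -1*219 + (-5/10*92 + 103) = -219 + (-5*⅒*92 + 103) = -219 + (-½*92 + 103) = -219 + (-46 + 103) = -219 + 57 = -162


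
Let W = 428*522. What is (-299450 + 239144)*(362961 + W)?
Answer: -35362051362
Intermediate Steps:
W = 223416
(-299450 + 239144)*(362961 + W) = (-299450 + 239144)*(362961 + 223416) = -60306*586377 = -35362051362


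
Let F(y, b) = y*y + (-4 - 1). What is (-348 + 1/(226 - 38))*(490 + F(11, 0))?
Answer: -19823169/94 ≈ -2.1088e+5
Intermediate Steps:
F(y, b) = -5 + y² (F(y, b) = y² - 5 = -5 + y²)
(-348 + 1/(226 - 38))*(490 + F(11, 0)) = (-348 + 1/(226 - 38))*(490 + (-5 + 11²)) = (-348 + 1/188)*(490 + (-5 + 121)) = (-348 + 1/188)*(490 + 116) = -65423/188*606 = -19823169/94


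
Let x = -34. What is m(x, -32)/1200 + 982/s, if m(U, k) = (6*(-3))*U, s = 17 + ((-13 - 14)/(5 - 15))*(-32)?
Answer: -473303/34700 ≈ -13.640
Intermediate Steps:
s = -347/5 (s = 17 - 27/(-10)*(-32) = 17 - 27*(-1/10)*(-32) = 17 + (27/10)*(-32) = 17 - 432/5 = -347/5 ≈ -69.400)
m(U, k) = -18*U
m(x, -32)/1200 + 982/s = -18*(-34)/1200 + 982/(-347/5) = 612*(1/1200) + 982*(-5/347) = 51/100 - 4910/347 = -473303/34700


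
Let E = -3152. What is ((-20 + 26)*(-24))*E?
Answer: 453888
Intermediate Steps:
((-20 + 26)*(-24))*E = ((-20 + 26)*(-24))*(-3152) = (6*(-24))*(-3152) = -144*(-3152) = 453888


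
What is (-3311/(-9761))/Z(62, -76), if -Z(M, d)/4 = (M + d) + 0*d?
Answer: 11/1816 ≈ 0.0060573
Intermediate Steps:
Z(M, d) = -4*M - 4*d (Z(M, d) = -4*((M + d) + 0*d) = -4*((M + d) + 0) = -4*(M + d) = -4*M - 4*d)
(-3311/(-9761))/Z(62, -76) = (-3311/(-9761))/(-4*62 - 4*(-76)) = (-3311*(-1/9761))/(-248 + 304) = (77/227)/56 = (77/227)*(1/56) = 11/1816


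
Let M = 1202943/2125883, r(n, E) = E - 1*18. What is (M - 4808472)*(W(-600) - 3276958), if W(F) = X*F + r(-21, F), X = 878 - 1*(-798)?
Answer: 43783685919750037608/2125883 ≈ 2.0596e+13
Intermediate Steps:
r(n, E) = -18 + E (r(n, E) = E - 18 = -18 + E)
X = 1676 (X = 878 + 798 = 1676)
W(F) = -18 + 1677*F (W(F) = 1676*F + (-18 + F) = -18 + 1677*F)
M = 1202943/2125883 (M = 1202943*(1/2125883) = 1202943/2125883 ≈ 0.56586)
(M - 4808472)*(W(-600) - 3276958) = (1202943/2125883 - 4808472)*((-18 + 1677*(-600)) - 3276958) = -10222247677833*((-18 - 1006200) - 3276958)/2125883 = -10222247677833*(-1006218 - 3276958)/2125883 = -10222247677833/2125883*(-4283176) = 43783685919750037608/2125883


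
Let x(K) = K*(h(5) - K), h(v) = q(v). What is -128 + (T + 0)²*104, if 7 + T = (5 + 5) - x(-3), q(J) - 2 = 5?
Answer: 113128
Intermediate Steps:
q(J) = 7 (q(J) = 2 + 5 = 7)
h(v) = 7
x(K) = K*(7 - K)
T = 33 (T = -7 + ((5 + 5) - (-3)*(7 - 1*(-3))) = -7 + (10 - (-3)*(7 + 3)) = -7 + (10 - (-3)*10) = -7 + (10 - 1*(-30)) = -7 + (10 + 30) = -7 + 40 = 33)
-128 + (T + 0)²*104 = -128 + (33 + 0)²*104 = -128 + 33²*104 = -128 + 1089*104 = -128 + 113256 = 113128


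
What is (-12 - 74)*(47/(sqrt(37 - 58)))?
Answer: 4042*I*sqrt(21)/21 ≈ 882.04*I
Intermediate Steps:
(-12 - 74)*(47/(sqrt(37 - 58))) = -4042/(sqrt(-21)) = -4042/(I*sqrt(21)) = -4042*(-I*sqrt(21)/21) = -(-4042)*I*sqrt(21)/21 = 4042*I*sqrt(21)/21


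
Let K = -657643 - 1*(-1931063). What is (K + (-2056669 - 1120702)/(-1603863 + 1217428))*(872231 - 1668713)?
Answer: -391946589983820222/386435 ≈ -1.0143e+12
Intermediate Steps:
K = 1273420 (K = -657643 + 1931063 = 1273420)
(K + (-2056669 - 1120702)/(-1603863 + 1217428))*(872231 - 1668713) = (1273420 + (-2056669 - 1120702)/(-1603863 + 1217428))*(872231 - 1668713) = (1273420 - 3177371/(-386435))*(-796482) = (1273420 - 3177371*(-1/386435))*(-796482) = (1273420 + 3177371/386435)*(-796482) = (492097235071/386435)*(-796482) = -391946589983820222/386435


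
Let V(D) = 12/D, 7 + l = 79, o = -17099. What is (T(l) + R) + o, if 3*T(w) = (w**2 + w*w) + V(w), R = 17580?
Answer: 70867/18 ≈ 3937.1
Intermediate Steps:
l = 72 (l = -7 + 79 = 72)
T(w) = 4/w + 2*w**2/3 (T(w) = ((w**2 + w*w) + 12/w)/3 = ((w**2 + w**2) + 12/w)/3 = (2*w**2 + 12/w)/3 = 4/w + 2*w**2/3)
(T(l) + R) + o = ((2/3)*(6 + 72**3)/72 + 17580) - 17099 = ((2/3)*(1/72)*(6 + 373248) + 17580) - 17099 = ((2/3)*(1/72)*373254 + 17580) - 17099 = (62209/18 + 17580) - 17099 = 378649/18 - 17099 = 70867/18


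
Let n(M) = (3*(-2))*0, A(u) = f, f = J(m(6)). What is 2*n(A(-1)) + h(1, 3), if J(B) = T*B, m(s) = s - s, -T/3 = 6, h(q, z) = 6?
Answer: 6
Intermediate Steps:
T = -18 (T = -3*6 = -18)
m(s) = 0
J(B) = -18*B
f = 0 (f = -18*0 = 0)
A(u) = 0
n(M) = 0 (n(M) = -6*0 = 0)
2*n(A(-1)) + h(1, 3) = 2*0 + 6 = 0 + 6 = 6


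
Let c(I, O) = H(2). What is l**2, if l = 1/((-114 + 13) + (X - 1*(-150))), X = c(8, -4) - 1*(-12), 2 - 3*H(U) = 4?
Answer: 9/32761 ≈ 0.00027472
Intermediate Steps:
H(U) = -2/3 (H(U) = 2/3 - 1/3*4 = 2/3 - 4/3 = -2/3)
c(I, O) = -2/3
X = 34/3 (X = -2/3 - 1*(-12) = -2/3 + 12 = 34/3 ≈ 11.333)
l = 3/181 (l = 1/((-114 + 13) + (34/3 - 1*(-150))) = 1/(-101 + (34/3 + 150)) = 1/(-101 + 484/3) = 1/(181/3) = 3/181 ≈ 0.016575)
l**2 = (3/181)**2 = 9/32761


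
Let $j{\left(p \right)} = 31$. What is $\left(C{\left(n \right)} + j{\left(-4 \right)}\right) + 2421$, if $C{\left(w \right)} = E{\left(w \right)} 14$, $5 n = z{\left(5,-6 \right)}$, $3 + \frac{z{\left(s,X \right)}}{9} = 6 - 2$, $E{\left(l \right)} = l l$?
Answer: $\frac{62434}{25} \approx 2497.4$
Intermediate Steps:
$E{\left(l \right)} = l^{2}$
$z{\left(s,X \right)} = 9$ ($z{\left(s,X \right)} = -27 + 9 \left(6 - 2\right) = -27 + 9 \cdot 4 = -27 + 36 = 9$)
$n = \frac{9}{5}$ ($n = \frac{1}{5} \cdot 9 = \frac{9}{5} \approx 1.8$)
$C{\left(w \right)} = 14 w^{2}$ ($C{\left(w \right)} = w^{2} \cdot 14 = 14 w^{2}$)
$\left(C{\left(n \right)} + j{\left(-4 \right)}\right) + 2421 = \left(14 \left(\frac{9}{5}\right)^{2} + 31\right) + 2421 = \left(14 \cdot \frac{81}{25} + 31\right) + 2421 = \left(\frac{1134}{25} + 31\right) + 2421 = \frac{1909}{25} + 2421 = \frac{62434}{25}$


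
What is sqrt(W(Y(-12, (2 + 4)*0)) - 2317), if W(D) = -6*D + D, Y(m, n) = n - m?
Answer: I*sqrt(2377) ≈ 48.755*I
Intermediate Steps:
W(D) = -5*D
sqrt(W(Y(-12, (2 + 4)*0)) - 2317) = sqrt(-5*((2 + 4)*0 - 1*(-12)) - 2317) = sqrt(-5*(6*0 + 12) - 2317) = sqrt(-5*(0 + 12) - 2317) = sqrt(-5*12 - 2317) = sqrt(-60 - 2317) = sqrt(-2377) = I*sqrt(2377)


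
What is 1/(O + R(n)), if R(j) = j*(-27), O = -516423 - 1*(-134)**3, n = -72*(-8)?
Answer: 1/1874129 ≈ 5.3358e-7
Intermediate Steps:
n = 576
O = 1889681 (O = -516423 - 1*(-2406104) = -516423 + 2406104 = 1889681)
R(j) = -27*j
1/(O + R(n)) = 1/(1889681 - 27*576) = 1/(1889681 - 15552) = 1/1874129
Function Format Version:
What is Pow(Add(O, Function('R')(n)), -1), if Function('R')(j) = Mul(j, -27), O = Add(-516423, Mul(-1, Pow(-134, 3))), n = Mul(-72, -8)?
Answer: Rational(1, 1874129) ≈ 5.3358e-7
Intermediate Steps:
n = 576
O = 1889681 (O = Add(-516423, Mul(-1, -2406104)) = Add(-516423, 2406104) = 1889681)
Function('R')(j) = Mul(-27, j)
Pow(Add(O, Function('R')(n)), -1) = Pow(Add(1889681, Mul(-27, 576)), -1) = Pow(Add(1889681, -15552), -1) = Pow(1874129, -1) = Rational(1, 1874129)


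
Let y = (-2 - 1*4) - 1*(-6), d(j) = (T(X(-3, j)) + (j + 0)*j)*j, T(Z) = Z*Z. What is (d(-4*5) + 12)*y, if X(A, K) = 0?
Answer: 0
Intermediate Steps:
T(Z) = Z²
d(j) = j³ (d(j) = (0² + (j + 0)*j)*j = (0 + j*j)*j = (0 + j²)*j = j²*j = j³)
y = 0 (y = (-2 - 4) + 6 = -6 + 6 = 0)
(d(-4*5) + 12)*y = ((-4*5)³ + 12)*0 = ((-20)³ + 12)*0 = (-8000 + 12)*0 = -7988*0 = 0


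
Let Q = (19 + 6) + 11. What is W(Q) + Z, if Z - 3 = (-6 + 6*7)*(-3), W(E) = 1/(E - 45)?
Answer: -946/9 ≈ -105.11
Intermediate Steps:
Q = 36 (Q = 25 + 11 = 36)
W(E) = 1/(-45 + E)
Z = -105 (Z = 3 + (-6 + 6*7)*(-3) = 3 + (-6 + 42)*(-3) = 3 + 36*(-3) = 3 - 108 = -105)
W(Q) + Z = 1/(-45 + 36) - 105 = 1/(-9) - 105 = -⅑ - 105 = -946/9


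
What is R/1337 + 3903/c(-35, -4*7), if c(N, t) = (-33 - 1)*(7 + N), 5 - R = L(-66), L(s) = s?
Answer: 755129/181832 ≈ 4.1529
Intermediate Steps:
R = 71 (R = 5 - 1*(-66) = 5 + 66 = 71)
c(N, t) = -238 - 34*N (c(N, t) = -34*(7 + N) = -238 - 34*N)
R/1337 + 3903/c(-35, -4*7) = 71/1337 + 3903/(-238 - 34*(-35)) = 71*(1/1337) + 3903/(-238 + 1190) = 71/1337 + 3903/952 = 755129/181832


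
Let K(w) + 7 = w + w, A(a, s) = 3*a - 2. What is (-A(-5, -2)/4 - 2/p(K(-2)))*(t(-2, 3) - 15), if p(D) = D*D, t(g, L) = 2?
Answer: -26637/484 ≈ -55.035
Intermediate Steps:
A(a, s) = -2 + 3*a
K(w) = -7 + 2*w (K(w) = -7 + (w + w) = -7 + 2*w)
p(D) = D²
(-A(-5, -2)/4 - 2/p(K(-2)))*(t(-2, 3) - 15) = (-(-2 + 3*(-5))/4 - 2/(-7 + 2*(-2))²)*(2 - 15) = (-(-2 - 15)*(¼) - 2/(-7 - 4)²)*(-13) = (-1*(-17)*(¼) - 2/((-11)²))*(-13) = (17*(¼) - 2/121)*(-13) = (17/4 - 2*1/121)*(-13) = (17/4 - 2/121)*(-13) = (2049/484)*(-13) = -26637/484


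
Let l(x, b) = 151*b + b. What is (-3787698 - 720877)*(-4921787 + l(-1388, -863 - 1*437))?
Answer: 23081140243525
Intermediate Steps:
l(x, b) = 152*b
(-3787698 - 720877)*(-4921787 + l(-1388, -863 - 1*437)) = (-3787698 - 720877)*(-4921787 + 152*(-863 - 1*437)) = -4508575*(-4921787 + 152*(-863 - 437)) = -4508575*(-4921787 + 152*(-1300)) = -4508575*(-4921787 - 197600) = -4508575*(-5119387) = 23081140243525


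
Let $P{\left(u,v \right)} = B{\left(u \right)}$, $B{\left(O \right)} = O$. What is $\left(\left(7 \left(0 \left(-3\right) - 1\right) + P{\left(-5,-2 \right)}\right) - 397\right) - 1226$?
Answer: $-1635$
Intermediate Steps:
$P{\left(u,v \right)} = u$
$\left(\left(7 \left(0 \left(-3\right) - 1\right) + P{\left(-5,-2 \right)}\right) - 397\right) - 1226 = \left(\left(7 \left(0 \left(-3\right) - 1\right) - 5\right) - 397\right) - 1226 = \left(\left(7 \left(0 - 1\right) - 5\right) - 397\right) - 1226 = \left(\left(7 \left(-1\right) - 5\right) - 397\right) - 1226 = \left(\left(-7 - 5\right) - 397\right) - 1226 = \left(-12 - 397\right) - 1226 = -409 - 1226 = -1635$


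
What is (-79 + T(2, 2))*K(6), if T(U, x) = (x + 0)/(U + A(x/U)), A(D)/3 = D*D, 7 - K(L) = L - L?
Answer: -2751/5 ≈ -550.20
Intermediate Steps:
K(L) = 7 (K(L) = 7 - (L - L) = 7 - 1*0 = 7 + 0 = 7)
A(D) = 3*D² (A(D) = 3*(D*D) = 3*D²)
T(U, x) = x/(U + 3*x²/U²) (T(U, x) = (x + 0)/(U + 3*(x/U)²) = x/(U + 3*(x²/U²)) = x/(U + 3*x²/U²))
(-79 + T(2, 2))*K(6) = (-79 + 2*2²/(2³ + 3*2²))*7 = (-79 + 2*4/(8 + 3*4))*7 = (-79 + 2*4/(8 + 12))*7 = (-79 + 2*4/20)*7 = (-79 + 2*4*(1/20))*7 = (-79 + ⅖)*7 = -393/5*7 = -2751/5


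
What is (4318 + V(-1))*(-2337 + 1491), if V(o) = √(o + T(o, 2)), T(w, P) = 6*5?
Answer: -3653028 - 846*√29 ≈ -3.6576e+6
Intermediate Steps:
T(w, P) = 30
V(o) = √(30 + o) (V(o) = √(o + 30) = √(30 + o))
(4318 + V(-1))*(-2337 + 1491) = (4318 + √(30 - 1))*(-2337 + 1491) = (4318 + √29)*(-846) = -3653028 - 846*√29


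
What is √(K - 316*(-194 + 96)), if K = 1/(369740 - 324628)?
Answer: √15755686486926/22556 ≈ 175.98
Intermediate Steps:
K = 1/45112 ≈ 2.2167e-5
√(K - 316*(-194 + 96)) = √(1/45112 - 316*(-194 + 96)) = √(1/45112 - 316*(-98)) = √(1/45112 + 30968) = √(1397028417/45112) = √15755686486926/22556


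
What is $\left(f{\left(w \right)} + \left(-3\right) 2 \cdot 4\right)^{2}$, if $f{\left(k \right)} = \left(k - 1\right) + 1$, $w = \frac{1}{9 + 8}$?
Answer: $\frac{165649}{289} \approx 573.18$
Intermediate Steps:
$w = \frac{1}{17} \approx 0.058824$
$f{\left(k \right)} = k$ ($f{\left(k \right)} = \left(-1 + k\right) + 1 = k$)
$\left(f{\left(w \right)} + \left(-3\right) 2 \cdot 4\right)^{2} = \left(\frac{1}{17} + \left(-3\right) 2 \cdot 4\right)^{2} = \left(\frac{1}{17} - 24\right)^{2} = \left(- \frac{407}{17}\right)^{2} = \frac{165649}{289}$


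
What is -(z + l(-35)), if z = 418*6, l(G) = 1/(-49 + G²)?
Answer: -2949409/1176 ≈ -2508.0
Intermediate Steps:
z = 2508
-(z + l(-35)) = -(2508 + 1/(-49 + (-35)²)) = -(2508 + 1/(-49 + 1225)) = -(2508 + 1/1176) = -1*2949409/1176 = -2949409/1176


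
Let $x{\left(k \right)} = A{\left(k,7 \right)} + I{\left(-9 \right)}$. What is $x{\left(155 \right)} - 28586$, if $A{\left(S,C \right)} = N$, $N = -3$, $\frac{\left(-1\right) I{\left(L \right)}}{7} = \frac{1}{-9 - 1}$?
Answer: $- \frac{285883}{10} \approx -28588.0$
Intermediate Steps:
$I{\left(L \right)} = \frac{7}{10}$ ($I{\left(L \right)} = - \frac{7}{-9 - 1} = - \frac{7}{-10} = \left(-7\right) \left(- \frac{1}{10}\right) = \frac{7}{10}$)
$A{\left(S,C \right)} = -3$
$x{\left(k \right)} = - \frac{23}{10}$ ($x{\left(k \right)} = -3 + \frac{7}{10} = - \frac{23}{10}$)
$x{\left(155 \right)} - 28586 = - \frac{23}{10} - 28586 = - \frac{285883}{10}$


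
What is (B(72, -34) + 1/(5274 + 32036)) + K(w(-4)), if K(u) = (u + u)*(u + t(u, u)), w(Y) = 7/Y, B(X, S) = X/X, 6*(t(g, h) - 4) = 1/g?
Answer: -2928823/447720 ≈ -6.5416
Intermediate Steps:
t(g, h) = 4 + 1/(6*g) (t(g, h) = 4 + (1/g)/6 = 4 + 1/(6*g))
B(X, S) = 1
K(u) = 2*u*(4 + u + 1/(6*u)) (K(u) = (u + u)*(u + (4 + 1/(6*u))) = (2*u)*(4 + u + 1/(6*u)) = 2*u*(4 + u + 1/(6*u)))
(B(72, -34) + 1/(5274 + 32036)) + K(w(-4)) = (1 + 1/(5274 + 32036)) + (⅓ + 2*(7/(-4))² + 8*(7/(-4))) = (1 + 1/37310) + (⅓ + 2*(7*(-¼))² + 8*(7*(-¼))) = (1 + 1/37310) + (⅓ + 2*(-7/4)² + 8*(-7/4)) = 37311/37310 + (⅓ + 2*(49/16) - 14) = 37311/37310 + (⅓ + 49/8 - 14) = 37311/37310 - 181/24 = -2928823/447720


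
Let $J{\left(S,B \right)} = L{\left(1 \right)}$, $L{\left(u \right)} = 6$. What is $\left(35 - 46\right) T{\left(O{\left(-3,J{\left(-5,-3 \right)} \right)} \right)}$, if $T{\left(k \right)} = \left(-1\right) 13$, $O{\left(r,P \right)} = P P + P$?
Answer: $143$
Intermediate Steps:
$J{\left(S,B \right)} = 6$
$O{\left(r,P \right)} = P + P^{2}$ ($O{\left(r,P \right)} = P^{2} + P = P + P^{2}$)
$T{\left(k \right)} = -13$
$\left(35 - 46\right) T{\left(O{\left(-3,J{\left(-5,-3 \right)} \right)} \right)} = \left(35 - 46\right) \left(-13\right) = \left(-11\right) \left(-13\right) = 143$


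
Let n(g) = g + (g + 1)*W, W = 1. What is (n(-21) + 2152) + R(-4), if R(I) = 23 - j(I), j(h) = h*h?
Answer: 2118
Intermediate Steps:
j(h) = h²
R(I) = 23 - I²
n(g) = 1 + 2*g (n(g) = g + (g + 1)*1 = g + (1 + g)*1 = g + (1 + g) = 1 + 2*g)
(n(-21) + 2152) + R(-4) = ((1 + 2*(-21)) + 2152) + (23 - 1*(-4)²) = ((1 - 42) + 2152) + (23 - 1*16) = (-41 + 2152) + (23 - 16) = 2111 + 7 = 2118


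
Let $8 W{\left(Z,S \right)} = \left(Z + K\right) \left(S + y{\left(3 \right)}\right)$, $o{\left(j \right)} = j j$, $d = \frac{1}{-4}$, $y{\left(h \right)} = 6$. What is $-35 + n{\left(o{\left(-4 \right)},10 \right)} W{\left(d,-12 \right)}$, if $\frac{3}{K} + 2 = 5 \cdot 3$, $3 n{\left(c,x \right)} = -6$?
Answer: $- \frac{3643}{104} \approx -35.029$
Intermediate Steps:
$d = - \frac{1}{4} \approx -0.25$
$o{\left(j \right)} = j^{2}$
$n{\left(c,x \right)} = -2$ ($n{\left(c,x \right)} = \frac{1}{3} \left(-6\right) = -2$)
$K = \frac{3}{13}$ ($K = \frac{3}{-2 + 5 \cdot 3} = \frac{3}{-2 + 15} = \frac{3}{13} \approx 0.23077$)
$W{\left(Z,S \right)} = \frac{\left(6 + S\right) \left(\frac{3}{13} + Z\right)}{8}$ ($W{\left(Z,S \right)} = \frac{\left(Z + \frac{3}{13}\right) \left(S + 6\right)}{8} = \frac{\left(\frac{3}{13} + Z\right) \left(6 + S\right)}{8} = \frac{\left(6 + S\right) \left(\frac{3}{13} + Z\right)}{8}$)
$-35 + n{\left(o{\left(-4 \right)},10 \right)} W{\left(d,-12 \right)} = -35 - 2 \left(\frac{9}{52} + \frac{3}{4} \left(- \frac{1}{4}\right) + \frac{3}{104} \left(-12\right) + \frac{1}{8} \left(-12\right) \left(- \frac{1}{4}\right)\right) = -35 - 2 \left(\frac{9}{52} - \frac{3}{16} - \frac{9}{26} + \frac{3}{8}\right) = -35 - \frac{3}{104} = - \frac{3643}{104}$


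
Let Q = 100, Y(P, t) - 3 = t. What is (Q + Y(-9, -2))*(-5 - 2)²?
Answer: 4949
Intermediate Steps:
Y(P, t) = 3 + t
(Q + Y(-9, -2))*(-5 - 2)² = (100 + (3 - 2))*(-5 - 2)² = (100 + 1)*(-7)² = 101*49 = 4949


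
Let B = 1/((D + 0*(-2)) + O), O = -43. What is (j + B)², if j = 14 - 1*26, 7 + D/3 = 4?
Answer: 390625/2704 ≈ 144.46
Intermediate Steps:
D = -9 (D = -21 + 3*4 = -21 + 12 = -9)
j = -12 (j = 14 - 26 = -12)
B = -1/52 (B = 1/((-9 + 0*(-2)) - 43) = 1/((-9 + 0) - 43) = 1/(-9 - 43) = 1/(-52) = -1/52 ≈ -0.019231)
(j + B)² = (-12 - 1/52)² = (-625/52)² = 390625/2704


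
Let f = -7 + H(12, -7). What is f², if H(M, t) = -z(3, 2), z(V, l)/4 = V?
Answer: 361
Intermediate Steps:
z(V, l) = 4*V
H(M, t) = -12 (H(M, t) = -4*3 = -1*12 = -12)
f = -19 (f = -7 - 12 = -19)
f² = (-19)² = 361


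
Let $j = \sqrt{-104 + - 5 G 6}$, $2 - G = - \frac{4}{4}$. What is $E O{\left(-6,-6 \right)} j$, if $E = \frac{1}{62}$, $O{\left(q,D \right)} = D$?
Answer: $- \frac{3 i \sqrt{194}}{31} \approx - 1.3479 i$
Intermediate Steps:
$G = 3$ ($G = 2 - - \frac{4}{4} = 2 - \left(-4\right) \frac{1}{4} = 2 - -1 = 2 + 1 = 3$)
$E = \frac{1}{62} \approx 0.016129$
$j = i \sqrt{194}$ ($j = \sqrt{-104 + \left(-5\right) 3 \cdot 6} = \sqrt{-104 - 90} = \sqrt{-194} = i \sqrt{194} \approx 13.928 i$)
$E O{\left(-6,-6 \right)} j = \frac{1}{62} \left(-6\right) i \sqrt{194} = - \frac{3 i \sqrt{194}}{31}$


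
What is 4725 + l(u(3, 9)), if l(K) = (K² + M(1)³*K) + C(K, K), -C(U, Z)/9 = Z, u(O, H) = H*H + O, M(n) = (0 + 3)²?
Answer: 72261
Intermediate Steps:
M(n) = 9 (M(n) = 3² = 9)
u(O, H) = O + H² (u(O, H) = H² + O = O + H²)
C(U, Z) = -9*Z
l(K) = K² + 720*K (l(K) = (K² + 9³*K) - 9*K = (K² + 729*K) - 9*K = K² + 720*K)
4725 + l(u(3, 9)) = 4725 + (3 + 9²)*(720 + (3 + 9²)) = 4725 + (3 + 81)*(720 + (3 + 81)) = 4725 + 84*(720 + 84) = 4725 + 84*804 = 4725 + 67536 = 72261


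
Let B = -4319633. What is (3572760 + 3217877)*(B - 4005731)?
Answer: -56534524816868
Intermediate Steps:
(3572760 + 3217877)*(B - 4005731) = (3572760 + 3217877)*(-4319633 - 4005731) = 6790637*(-8325364) = -56534524816868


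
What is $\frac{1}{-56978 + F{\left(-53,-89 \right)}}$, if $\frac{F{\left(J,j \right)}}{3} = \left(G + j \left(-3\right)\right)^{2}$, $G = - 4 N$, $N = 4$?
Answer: $\frac{1}{132025} \approx 7.5743 \cdot 10^{-6}$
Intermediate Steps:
$G = -16$ ($G = \left(-4\right) 4 = -16$)
$F{\left(J,j \right)} = 3 \left(-16 - 3 j\right)^{2}$ ($F{\left(J,j \right)} = 3 \left(-16 + j \left(-3\right)\right)^{2} = 3 \left(-16 - 3 j\right)^{2}$)
$\frac{1}{-56978 + F{\left(-53,-89 \right)}} = \frac{1}{-56978 + 3 \left(16 + 3 \left(-89\right)\right)^{2}} = \frac{1}{-56978 + 3 \left(16 - 267\right)^{2}} = \frac{1}{-56978 + 3 \left(-251\right)^{2}} = \frac{1}{-56978 + 3 \cdot 63001} = \frac{1}{-56978 + 189003} = \frac{1}{132025}$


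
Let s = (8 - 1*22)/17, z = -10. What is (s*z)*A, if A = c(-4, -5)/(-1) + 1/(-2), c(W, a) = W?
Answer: 490/17 ≈ 28.824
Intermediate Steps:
A = 7/2 (A = -4/(-1) + 1/(-2) = -4*(-1) + 1*(-½) = 4 - ½ = 7/2 ≈ 3.5000)
s = -14/17 (s = (8 - 22)*(1/17) = -14*1/17 = -14/17 ≈ -0.82353)
(s*z)*A = -14/17*(-10)*(7/2) = (140/17)*(7/2) = 490/17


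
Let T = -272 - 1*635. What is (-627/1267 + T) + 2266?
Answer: 1721226/1267 ≈ 1358.5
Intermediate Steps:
T = -907 (T = -272 - 635 = -907)
(-627/1267 + T) + 2266 = (-627/1267 - 907) + 2266 = -1149796/1267 + 2266 = 1721226/1267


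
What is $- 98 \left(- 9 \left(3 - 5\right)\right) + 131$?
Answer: $-1633$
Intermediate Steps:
$- 98 \left(- 9 \left(3 - 5\right)\right) + 131 = - 98 \left(\left(-9\right) \left(-2\right)\right) + 131 = \left(-98\right) 18 + 131 = -1764 + 131 = -1633$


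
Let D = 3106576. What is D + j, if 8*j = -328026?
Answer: 12262291/4 ≈ 3.0656e+6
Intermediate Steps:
j = -164013/4 (j = (⅛)*(-328026) = -164013/4 ≈ -41003.)
D + j = 3106576 - 164013/4 = 12262291/4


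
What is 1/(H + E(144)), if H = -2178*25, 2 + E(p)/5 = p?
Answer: -1/53740 ≈ -1.8608e-5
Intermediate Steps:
E(p) = -10 + 5*p
H = -54450 (H = -1*54450 = -54450)
1/(H + E(144)) = 1/(-54450 + (-10 + 5*144)) = 1/(-54450 + (-10 + 720)) = 1/(-54450 + 710) = 1/(-53740) = -1/53740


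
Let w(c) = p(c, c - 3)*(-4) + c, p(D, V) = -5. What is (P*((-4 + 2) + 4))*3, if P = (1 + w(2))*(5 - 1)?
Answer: 552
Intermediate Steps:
w(c) = 20 + c (w(c) = -5*(-4) + c = 20 + c)
P = 92 (P = (1 + (20 + 2))*(5 - 1) = (1 + 22)*4 = 23*4 = 92)
(P*((-4 + 2) + 4))*3 = (92*((-4 + 2) + 4))*3 = (92*(-2 + 4))*3 = (92*2)*3 = 184*3 = 552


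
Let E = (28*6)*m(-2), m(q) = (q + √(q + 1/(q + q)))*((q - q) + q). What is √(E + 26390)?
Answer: √(27062 - 504*I) ≈ 164.51 - 1.532*I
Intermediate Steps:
m(q) = q*(q + √(q + 1/(2*q))) (m(q) = (q + √(q + 1/(2*q)))*(0 + q) = (q + √(q + 1/(2*q)))*q = q*(q + √(q + 1/(2*q))))
E = 672 - 504*I (E = (28*6)*(-2*(-2 + √(2/(-2) + 4*(-2))/2)) = 168*(-2*(-2 + √(2*(-½) - 8)/2)) = 168*(-2*(-2 + √(-1 - 8)/2)) = 168*(-2*(-2 + √(-9)/2)) = 168*(-2*(-2 + (3*I)/2)) = 168*(-2*(-2 + 3*I/2)) = 168*(4 - 3*I) = 672 - 504*I ≈ 672.0 - 504.0*I)
√(E + 26390) = √((672 - 504*I) + 26390) = √(27062 - 504*I)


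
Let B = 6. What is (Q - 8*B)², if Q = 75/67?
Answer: 9865881/4489 ≈ 2197.8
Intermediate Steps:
Q = 75/67 (Q = 75*(1/67) = 75/67 ≈ 1.1194)
(Q - 8*B)² = (75/67 - 8*6)² = (75/67 - 48)² = (-3141/67)² = 9865881/4489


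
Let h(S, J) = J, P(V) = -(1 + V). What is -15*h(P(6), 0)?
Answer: 0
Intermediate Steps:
P(V) = -1 - V
-15*h(P(6), 0) = -15*0 = 0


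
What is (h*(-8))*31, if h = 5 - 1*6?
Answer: 248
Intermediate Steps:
h = -1 (h = 5 - 6 = -1)
(h*(-8))*31 = -1*(-8)*31 = 8*31 = 248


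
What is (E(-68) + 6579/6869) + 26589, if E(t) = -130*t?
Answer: 243368380/6869 ≈ 35430.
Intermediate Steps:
(E(-68) + 6579/6869) + 26589 = (-130*(-68) + 6579/6869) + 26589 = (8840 + 6579*(1/6869)) + 26589 = (8840 + 6579/6869) + 26589 = 60728539/6869 + 26589 = 243368380/6869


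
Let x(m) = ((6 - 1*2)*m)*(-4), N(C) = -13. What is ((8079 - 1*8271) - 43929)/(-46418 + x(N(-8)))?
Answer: 44121/46210 ≈ 0.95479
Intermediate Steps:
x(m) = -16*m (x(m) = ((6 - 2)*m)*(-4) = (4*m)*(-4) = -16*m)
((8079 - 1*8271) - 43929)/(-46418 + x(N(-8))) = ((8079 - 1*8271) - 43929)/(-46418 - 16*(-13)) = ((8079 - 8271) - 43929)/(-46418 + 208) = (-192 - 43929)/(-46210) = -44121*(-1/46210) = 44121/46210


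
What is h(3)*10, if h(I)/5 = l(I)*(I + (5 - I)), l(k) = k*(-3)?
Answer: -2250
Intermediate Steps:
l(k) = -3*k
h(I) = -75*I (h(I) = 5*((-3*I)*(I + (5 - I))) = 5*(-3*I*5) = 5*(-15*I) = -75*I)
h(3)*10 = -75*3*10 = -225*10 = -2250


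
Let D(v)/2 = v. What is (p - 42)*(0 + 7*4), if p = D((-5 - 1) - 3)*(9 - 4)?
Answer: -3696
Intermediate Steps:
D(v) = 2*v
p = -90 (p = (2*((-5 - 1) - 3))*(9 - 4) = (2*(-6 - 3))*5 = (2*(-9))*5 = -18*5 = -90)
(p - 42)*(0 + 7*4) = (-90 - 42)*(0 + 7*4) = -132*(0 + 28) = -132*28 = -3696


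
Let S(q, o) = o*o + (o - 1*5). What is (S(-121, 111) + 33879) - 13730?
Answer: 32576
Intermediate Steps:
S(q, o) = -5 + o + o**2 (S(q, o) = o**2 + (o - 5) = o**2 + (-5 + o) = -5 + o + o**2)
(S(-121, 111) + 33879) - 13730 = ((-5 + 111 + 111**2) + 33879) - 13730 = ((-5 + 111 + 12321) + 33879) - 13730 = (12427 + 33879) - 13730 = 46306 - 13730 = 32576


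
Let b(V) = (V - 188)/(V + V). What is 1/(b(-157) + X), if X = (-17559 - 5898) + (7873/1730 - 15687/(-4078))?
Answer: -553812790/12985527425041 ≈ -4.2648e-5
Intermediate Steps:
X = -41357120744/1763735 (X = -23457 + (7873*(1/1730) - 15687*(-1/4078)) = -23457 + (7873/1730 + 15687/4078) = -23457 + 14811151/1763735 = -41357120744/1763735 ≈ -23449.)
b(V) = (-188 + V)/(2*V) (b(V) = (-188 + V)/((2*V)) = (-188 + V)*(1/(2*V)) = (-188 + V)/(2*V))
1/(b(-157) + X) = 1/((½)*(-188 - 157)/(-157) - 41357120744/1763735) = 1/((½)*(-1/157)*(-345) - 41357120744/1763735) = 1/(345/314 - 41357120744/1763735) = 1/(-12985527425041/553812790) = -553812790/12985527425041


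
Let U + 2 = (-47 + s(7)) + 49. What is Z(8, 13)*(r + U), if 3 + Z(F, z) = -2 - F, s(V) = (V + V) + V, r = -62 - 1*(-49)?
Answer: -104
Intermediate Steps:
r = -13 (r = -62 + 49 = -13)
s(V) = 3*V (s(V) = 2*V + V = 3*V)
Z(F, z) = -5 - F (Z(F, z) = -3 + (-2 - F) = -5 - F)
U = 21 (U = -2 + ((-47 + 3*7) + 49) = -2 + ((-47 + 21) + 49) = -2 + (-26 + 49) = -2 + 23 = 21)
Z(8, 13)*(r + U) = (-5 - 1*8)*(-13 + 21) = (-5 - 8)*8 = -13*8 = -104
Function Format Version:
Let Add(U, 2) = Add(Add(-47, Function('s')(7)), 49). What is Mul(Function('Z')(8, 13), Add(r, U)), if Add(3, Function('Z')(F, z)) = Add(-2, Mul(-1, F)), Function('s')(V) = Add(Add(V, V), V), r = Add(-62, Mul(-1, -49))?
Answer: -104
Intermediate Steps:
r = -13 (r = Add(-62, 49) = -13)
Function('s')(V) = Mul(3, V) (Function('s')(V) = Add(Mul(2, V), V) = Mul(3, V))
Function('Z')(F, z) = Add(-5, Mul(-1, F)) (Function('Z')(F, z) = Add(-3, Add(-2, Mul(-1, F))) = Add(-5, Mul(-1, F)))
U = 21 (U = Add(-2, Add(Add(-47, Mul(3, 7)), 49)) = Add(-2, Add(Add(-47, 21), 49)) = Add(-2, Add(-26, 49)) = Add(-2, 23) = 21)
Mul(Function('Z')(8, 13), Add(r, U)) = Mul(Add(-5, Mul(-1, 8)), Add(-13, 21)) = Mul(Add(-5, -8), 8) = Mul(-13, 8) = -104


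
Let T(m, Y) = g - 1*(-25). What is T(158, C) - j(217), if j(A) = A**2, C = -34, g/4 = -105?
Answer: -47484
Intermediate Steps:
g = -420 (g = 4*(-105) = -420)
T(m, Y) = -395 (T(m, Y) = -420 - 1*(-25) = -420 + 25 = -395)
T(158, C) - j(217) = -395 - 1*217**2 = -395 - 1*47089 = -395 - 47089 = -47484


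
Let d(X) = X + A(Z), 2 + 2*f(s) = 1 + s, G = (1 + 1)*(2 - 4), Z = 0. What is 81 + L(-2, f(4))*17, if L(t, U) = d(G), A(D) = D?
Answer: 13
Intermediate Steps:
G = -4 (G = 2*(-2) = -4)
f(s) = -½ + s/2 (f(s) = -1 + (1 + s)/2 = -1 + (½ + s/2) = -½ + s/2)
d(X) = X (d(X) = X + 0 = X)
L(t, U) = -4
81 + L(-2, f(4))*17 = 81 - 4*17 = 81 - 68 = 13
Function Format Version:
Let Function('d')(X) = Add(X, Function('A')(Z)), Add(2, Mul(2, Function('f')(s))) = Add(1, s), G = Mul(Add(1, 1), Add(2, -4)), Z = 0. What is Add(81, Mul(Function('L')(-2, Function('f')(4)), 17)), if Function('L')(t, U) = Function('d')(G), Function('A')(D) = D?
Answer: 13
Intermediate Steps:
G = -4 (G = Mul(2, -2) = -4)
Function('f')(s) = Add(Rational(-1, 2), Mul(Rational(1, 2), s)) (Function('f')(s) = Add(-1, Mul(Rational(1, 2), Add(1, s))) = Add(-1, Add(Rational(1, 2), Mul(Rational(1, 2), s))) = Add(Rational(-1, 2), Mul(Rational(1, 2), s)))
Function('d')(X) = X (Function('d')(X) = Add(X, 0) = X)
Function('L')(t, U) = -4
Add(81, Mul(Function('L')(-2, Function('f')(4)), 17)) = Add(81, Mul(-4, 17)) = Add(81, -68) = 13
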